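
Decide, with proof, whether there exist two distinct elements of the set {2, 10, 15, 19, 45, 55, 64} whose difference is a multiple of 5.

10 mod 5 = 0 and 15 mod 5 = 0, so 15 − 10 = 5 = 1·5.

10 and 15 are such a pair.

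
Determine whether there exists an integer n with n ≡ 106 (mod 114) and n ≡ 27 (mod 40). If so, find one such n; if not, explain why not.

There is no such integer.

Reduce both congruences modulo 2, which divides 114 and 40: they say n ≡ 106 (mod 2) and n ≡ 27 (mod 2).
But 106 mod 2 = 0 while 27 mod 2 = 1, a contradiction.
So no integer satisfies both congruences.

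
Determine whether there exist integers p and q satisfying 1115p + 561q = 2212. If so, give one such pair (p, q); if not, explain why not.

p = 245, q = -483

1115 and 561 are coprime, so 1115p + 561q ranges over all of ℤ.
Euclidean algorithm: 1115 = 1·561 + 554, 561 = 1·554 + 7, 554 = 79·7 + 1, 7 = 7·1 + 0.
Working back up the chain: 1 = 554 − 79·7 = 554 − 79·(561 − 1·554) = −79·561 + 80·554 = −79·561 + 80·(1115 − 1·561) = 80·1115 − 159·561. So 1115·80 + 561·(-159) = 1.
Multiplying through by 2212: p = 80·2212 = 176960, q = (-159)·2212 = -351708 is a solution.
Subtracting 315·561 from p and adding 315·1115 to q gives the tidier solution (245, -483).
Indeed 1115·245 + 561·(-483) = 273175 − 270963 = 2212.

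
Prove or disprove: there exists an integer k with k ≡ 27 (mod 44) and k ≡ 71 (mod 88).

k = 71

The moduli are not coprime: gcd(44, 88) = 44. Compatibility requires 44 ∣ (71 − 27) = 44, which holds, so solutions exist.
The integers ≡ 27 (mod 44) are 27, 71, …; their remainders mod 88 are 27, 71, so k = 71 is the first that is ≡ 71 (mod 88).
Check: 71 mod 44 = 27, 71 mod 88 = 71. ✓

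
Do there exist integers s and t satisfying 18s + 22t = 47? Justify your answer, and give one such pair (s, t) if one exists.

Any value of 18s + 22t is a multiple of gcd(18, 22) = 2.
However 47 leaves remainder 1 on division by 2.
Hence no integers s, t satisfy the equation.

No, no such integers exist.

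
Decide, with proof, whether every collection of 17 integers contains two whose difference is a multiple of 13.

Partition the integers by their residue mod 13; there are 13 classes.
With 17 integers and only 13 classes, the pigeonhole principle forces two of them, say a and b, into the same class.
Equal remainders mean a − b ≡ 0 (mod 13), so 13 divides their difference.

Yes, this is always true.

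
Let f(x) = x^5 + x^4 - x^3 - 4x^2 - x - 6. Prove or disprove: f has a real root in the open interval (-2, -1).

f(-2) = -28 and f(-1) = -8, both negative, so a sign-change argument is unavailable; we show f keeps this sign on the whole interval.
Shift to the endpoint -1: with x = -1 − u (0 < u < 1), one computes f(-1 − u) = -u^5 - 4u^4 - 5u^3 - 5u^2 - 5u - 8.
The nonzero coefficients here are all negative, so for u > 0 every term is negative (or zero), and the constant term -8 is strictly negative.
Therefore f(x) < 0 throughout (-2, -1), and f has no zero there.

f has no root in that interval.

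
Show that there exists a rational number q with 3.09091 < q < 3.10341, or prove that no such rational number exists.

Look for a denominator N such that an integer falls strictly between N·3.09091 and N·3.10341. N = 10 works: 10·3.09091 = 30.90910 < 31 < 31.03410 = 10·3.10341.
So q = 31/10 works: it is a ratio of integers, and dividing 10·3.09091 < 31 < 10·3.10341 through by 10 gives 3.09091 < 31/10 < 3.10341.

q = 31/10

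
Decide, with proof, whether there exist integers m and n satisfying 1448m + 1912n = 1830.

gcd(1448, 1912) = 8, so every integer of the form 1448m + 1912n is a multiple of 8.
However 1830 leaves remainder 6 on division by 8.
Therefore 1448m + 1912n = 1830 has no solution in integers.

No, no such integers exist.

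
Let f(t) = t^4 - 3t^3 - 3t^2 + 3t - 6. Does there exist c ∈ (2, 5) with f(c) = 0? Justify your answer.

Such a root exists.

f(2) = -20 and f(5) = 184, which have opposite signs.
As a polynomial, f is continuous on every closed interval.
By the Intermediate Value Theorem, f takes the value 0 somewhere in the open interval.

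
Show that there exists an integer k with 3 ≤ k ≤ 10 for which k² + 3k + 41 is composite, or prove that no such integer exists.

At k = 7: 7² + 3·7 + 41 = 111 = 3·37, which is composite.

k = 7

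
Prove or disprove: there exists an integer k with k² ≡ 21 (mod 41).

k = 29

Take k = 29. Then 29² = 841 = 20·41 + 21, so 29² ≡ 21 (mod 41).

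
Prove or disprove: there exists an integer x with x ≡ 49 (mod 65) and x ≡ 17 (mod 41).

x = 1739

gcd(65, 41) = 1, so the Chinese Remainder Theorem guarantees exactly one residue class mod 2665 satisfying both.
Write x = 49 + 65t and require 49 + 65t ≡ 17 (mod 41), i.e. 65t ≡ 9 (mod 41).
65 ≡ 24 (mod 41), so this reads 24t ≡ 9 (mod 41). Since 24·12 = 288 = 7·41 + 1, the inverse of 24 mod 41 is 12.
Therefore t ≡ 12·9 = 108 ≡ 26 (mod 41).
With t = 26: x = 49 + 65·26 = 1739.
Check: 1739 mod 65 = 49, 1739 mod 41 = 17. ✓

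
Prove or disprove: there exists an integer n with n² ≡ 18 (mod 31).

n = 7

Take n = 7. Then 7² = 49 = 1·31 + 18, so 7² ≡ 18 (mod 31).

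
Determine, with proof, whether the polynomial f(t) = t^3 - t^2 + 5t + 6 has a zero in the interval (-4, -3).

f has no root in that interval.

Evaluate at the endpoints: f(-4) = -94, f(-3) = -45 — same sign (negative).
f'(t) = 3t^2 - 2t + 5 has discriminant (-2)² − 4·3·5 = -56 < 0, so f' has no real roots and is positive for every real t.
So f is strictly increasing; between -4 and -3 its values lie between f(-4) = -94 and f(-3) = -45, all negative. Therefore f has no root in (-4, -3).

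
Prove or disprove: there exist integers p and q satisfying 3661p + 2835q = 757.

Both 3661 and 2835 are divisible by gcd(3661, 2835) = 7, hence so is any combination 3661p + 2835q.
However 757 leaves remainder 1 on division by 7.
So the equation is unsolvable over ℤ.

No such integers exist.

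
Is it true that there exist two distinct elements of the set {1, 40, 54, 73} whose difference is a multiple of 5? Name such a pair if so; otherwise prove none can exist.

There is no such pair.

Reduce each element modulo 5: 1↦1, 40↦0, 54↦4, 73↦3.
No residue repeats among the 4 elements, so no pair has difference ≡ 0 (mod 5).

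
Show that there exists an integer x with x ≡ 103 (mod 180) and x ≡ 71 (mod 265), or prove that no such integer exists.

Both moduli are multiples of 5 = gcd(180, 265), so any solution would satisfy x ≡ 103 and x ≡ 71 modulo 5 simultaneously.
These are incompatible: 103 − 71 = 32 is not divisible by 5.
Therefore no such x exists.

There is no such integer.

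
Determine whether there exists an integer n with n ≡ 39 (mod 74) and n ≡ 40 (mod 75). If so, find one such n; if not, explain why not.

Since 74 and 75 share no common factor, CRT says the pair of congruences has a solution (unique mod 5550).
Write n = 39 + 74t and require 39 + 74t ≡ 40 (mod 75), i.e. 74t ≡ 1 (mod 75).
Since 74·74 = 5476 = 73·75 + 1, the inverse of 74 mod 75 is 74.
Therefore t ≡ 74·1 = 74 (mod 75).
With t = 74: n = 39 + 74·74 = 5515.
Verify: 5515 = 74·74 + 39 and 5515 = 73·75 + 40. ✓

n = 5515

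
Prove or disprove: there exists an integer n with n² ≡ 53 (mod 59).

n = 42 works: 42² = 1764, and 1764 − 53 = 1711 = 29·59.

n = 42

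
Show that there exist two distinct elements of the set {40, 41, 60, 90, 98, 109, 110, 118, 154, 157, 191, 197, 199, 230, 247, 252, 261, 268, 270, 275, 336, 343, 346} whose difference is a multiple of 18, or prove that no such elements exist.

40 and 346 are such a pair.

Reduce each element mod 18: 40↦4, 41↦5, 60↦6, 90↦0, 98↦8, 109↦1, 110↦2, 118↦10, 154↦10, 157↦13, 191↦11, 197↦17, 199↦1, 230↦14, 247↦13, 252↦0, 261↦9, 268↦16, 270↦0, 275↦5, 336↦12, 343↦1, 346↦4. The residue 4 repeats (at 40 and 346), and 346 − 40 = 306 = 17·18.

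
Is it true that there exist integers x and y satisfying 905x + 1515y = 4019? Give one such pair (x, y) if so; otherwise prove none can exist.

Both 905 and 1515 are divisible by gcd(905, 1515) = 5, hence so is any combination 905x + 1515y.
But 4019 = 5·803 + 4, so 5 ∤ 4019.
Hence no integers x, y satisfy the equation.

There are no such integers.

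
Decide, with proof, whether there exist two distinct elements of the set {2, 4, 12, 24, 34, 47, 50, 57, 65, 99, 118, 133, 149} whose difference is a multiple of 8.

2 mod 8 = 2 and 34 mod 8 = 2, so 34 − 2 = 32 = 4·8.

Yes: 2 and 34.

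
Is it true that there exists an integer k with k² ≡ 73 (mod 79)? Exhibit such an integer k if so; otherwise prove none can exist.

Take k = 28. Then 28² = 784 = 9·79 + 73, so 28² ≡ 73 (mod 79).

k = 28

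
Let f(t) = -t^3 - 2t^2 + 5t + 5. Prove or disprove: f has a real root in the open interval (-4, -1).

f(-4) = 17 and f(-1) = -1, which have opposite signs.
Since f is a polynomial it is continuous on [-4, -1].
By the Intermediate Value Theorem f must vanish at some point of (-4, -1).

Yes, f has a root in the interval.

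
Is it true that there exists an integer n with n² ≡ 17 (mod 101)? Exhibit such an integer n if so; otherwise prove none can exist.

n = 57

n = 57 works: 57² = 3249, and 3249 − 17 = 3232 = 32·101.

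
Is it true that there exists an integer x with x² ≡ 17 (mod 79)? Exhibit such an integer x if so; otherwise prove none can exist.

No, no such integer exists.

79 is prime, so by Euler's criterion 17 is a square mod 79 iff 17^((79−1)/2) = 17^39 ≡ 1 (mod 79).
Repeated squaring mod 79: 17^2 = 289 ≡ 52; 17^4 ≡ 52² = 2704 ≡ 18; 17^8 ≡ 18² = 324 ≡ 8; 17^16 ≡ 8² = 64 ≡ 64; 17^32 ≡ 64² = 4096 ≡ 67.
Since 39 = 32 + 4 + 2 + 1, 17^39 ≡ 67 · 18 · 52 · 17; multiplying out mod 79: 67·18 = 1206 ≡ 21, then 21·52 = 1092 ≡ 65, then 65·17 = 1105 ≡ 78. Thus 17^39 ≡ 78 ≡ −1 (mod 79).
By Euler's criterion 17 is a quadratic non-residue mod 79: no x satisfies x² ≡ 17 (mod 79).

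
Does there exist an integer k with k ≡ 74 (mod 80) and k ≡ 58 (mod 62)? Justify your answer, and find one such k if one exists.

The moduli are not coprime: gcd(80, 62) = 2. Compatibility requires 2 ∣ (58 − 74) = -16, which holds, so solutions exist.
List candidates k ≡ 74 (mod 80): 74, 154, 234, 314, 394, 474, 554. Modulo 62 these are 12, 30, 48, 4, 22, 40, 58; 554 gives 58 as required.
Indeed 554 ≡ 74 (mod 80) and 554 ≡ 58 (mod 62).

k = 554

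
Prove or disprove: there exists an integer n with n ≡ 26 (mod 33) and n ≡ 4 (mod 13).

gcd(33, 13) = 1, so the Chinese Remainder Theorem guarantees exactly one residue class mod 429 satisfying both.
Any solution of the first congruence is n = 26 + 33t; substituting into the second, 33t ≡ 4 − 26 ≡ 4 (mod 13).
33 ≡ 7 (mod 13), so this reads 7t ≡ 4 (mod 13). Note 7·2 = 14 ≡ 1 (mod 13) (as 14 − 1 = 1·13), so 7⁻¹ ≡ 2.
Therefore t ≡ 2·4 = 8 (mod 13).
Taking t = 8 gives n = 26 + 33·8 = 290.
Indeed 290 ≡ 26 (mod 33) and 290 ≡ 4 (mod 13).

n = 290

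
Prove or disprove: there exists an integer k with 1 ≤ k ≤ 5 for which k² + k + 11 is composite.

The values for k = 1, 2, …, 5 are 13, 17, 23, 31, 41, and each of these is prime.
So no value in the range makes the expression composite.

No, no such integer k in that range exists.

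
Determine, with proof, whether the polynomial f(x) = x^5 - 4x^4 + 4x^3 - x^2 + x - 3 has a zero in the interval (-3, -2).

The endpoint values f(-3) = -690 and f(-2) = -137 are both negative. Claim: f(x) < 0 for every x in (-3, -2).
Substitute x = -2 − u, where 0 < u < 1 on the interval. Expanding, f(-2 − u) = -u^5 - 14u^4 - 76u^3 - 201u^2 - 261u - 137.
The nonzero coefficients here are all negative, so for u > 0 every term is negative (or zero), and the constant term -137 is strictly negative.
Therefore f(x) < 0 throughout (-3, -2), and f has no zero there.

No such root exists.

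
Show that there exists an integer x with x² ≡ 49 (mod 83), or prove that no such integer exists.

Take x = 76. Then 76² = 5776 = 69·83 + 49, so 76² ≡ 49 (mod 83).

x = 76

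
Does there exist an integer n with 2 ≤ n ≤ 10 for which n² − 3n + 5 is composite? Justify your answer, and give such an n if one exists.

At n = 7: 7² − 3·7 + 5 = 33 = 3·11, which is composite.

n = 7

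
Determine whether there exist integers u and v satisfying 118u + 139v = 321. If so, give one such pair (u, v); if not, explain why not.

u = 84, v = -69

118 and 139 are coprime, so 118u + 139v ranges over all of ℤ.
Dividing repeatedly: 139 = 1·118 + 21, 118 = 5·21 + 13, 21 = 1·13 + 8, 13 = 1·8 + 5, 8 = 1·5 + 3, 5 = 1·3 + 2, 3 = 1·2 + 1, 2 = 2·1 + 0.
Back-substituting, 1 = 3 − 1·2 = 3 − (5 − 1·3) = −5 + 2·3 = −5 + 2·(8 − 1·5) = 2·8 − 3·5 = 2·8 − 3·(13 − 1·8) = −3·13 + 5·8 = −3·13 + 5·(21 − 1·13) = 5·21 − 8·13 = 5·21 − 8·(118 − 5·21) = −8·118 + 45·21 = −8·118 + 45·(139 − 1·118) = 45·139 − 53·118; that is, 118·(-53) + 139·45 = 1.
Times 321: 118·(-17013) + 139·14445 = 321, so (-17013, 14445) solves it.
Adding 123·139 to u and subtracting 123·118 from v gives the tidier solution (84, -69).
Indeed 118·84 + 139·(-69) = 9912 − 9591 = 321.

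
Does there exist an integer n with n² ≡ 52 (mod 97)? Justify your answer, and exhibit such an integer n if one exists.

No such integer exists.

Apply Euler's criterion with the prime 97: 52 is a quadratic residue iff 52^48 ≡ 1 (mod 97), and a non-residue iff it is ≡ −1.
Repeated squaring mod 97: 52^2 = 2704 ≡ 85; 52^4 ≡ 85² = 7225 ≡ 47; 52^8 ≡ 47² = 2209 ≡ 75; 52^16 ≡ 75² = 5625 ≡ 96; 52^32 ≡ 96² = 9216 ≡ 1.
Since 48 = 32 + 16, 52^48 ≡ 1 · 96; multiplying out mod 97: 1·96 = 96 ≡ 96. Thus 52^48 ≡ 96 ≡ −1 (mod 97).
By Euler's criterion 52 is a quadratic non-residue mod 97: no n satisfies n² ≡ 52 (mod 97).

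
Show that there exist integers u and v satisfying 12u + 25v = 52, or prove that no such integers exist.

Since gcd(12, 25) = 1, every integer is an integer combination of 12 and 25.
Dividing repeatedly: 25 = 2·12 + 1, 12 = 12·1 + 0.
Back-substituting, 1 = 25 − 2·12; that is, 12·(-2) + 25·1 = 1.
Scaling by 52 gives the particular solution (u, v) = (-104, 52).
Shifting by a multiple of (25, −12) keeps it a solution: u = -104 + 5·25 = 21, v = 52 − 5·12 = -8.
Indeed 12·21 + 25·(-8) = 252 − 200 = 52.

u = 21, v = -8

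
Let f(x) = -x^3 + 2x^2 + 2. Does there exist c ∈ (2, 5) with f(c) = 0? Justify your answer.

f(2) = 2 and f(5) = -73, which have opposite signs.
f is continuous everywhere (it is a polynomial), in particular on [2, 5].
By the Intermediate Value Theorem, f takes the value 0 somewhere in the open interval.

Yes, f has a root in the interval.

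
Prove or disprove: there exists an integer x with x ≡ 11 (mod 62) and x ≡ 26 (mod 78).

No, no such integer exists.

Both moduli are multiples of 2 = gcd(62, 78), so any solution would satisfy x ≡ 11 and x ≡ 26 modulo 2 simultaneously.
However 11 ≡ 1 and 26 ≡ 0 (mod 2), and 1 ≠ 0.
Therefore no such x exists.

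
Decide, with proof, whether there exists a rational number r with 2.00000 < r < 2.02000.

Scale by 51: the interval becomes (102.00000, 103.02000), which contains the integer 103.
Hence 103/51 is a rational number with 2.00000 < 103/51 < 2.02000.

r = 103/51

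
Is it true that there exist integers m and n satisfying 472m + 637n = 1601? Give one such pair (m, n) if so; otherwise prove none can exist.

472 and 637 are coprime, so 472m + 637n ranges over all of ℤ.
Dividing repeatedly: 637 = 1·472 + 165, 472 = 2·165 + 142, 165 = 1·142 + 23, 142 = 6·23 + 4, 23 = 5·4 + 3, 4 = 1·3 + 1, 3 = 3·1 + 0.
Working back up the chain: 1 = 4 − 1·3 = 4 − (23 − 5·4) = −23 + 6·4 = −23 + 6·(142 − 6·23) = 6·142 − 37·23 = 6·142 − 37·(165 − 1·142) = −37·165 + 43·142 = −37·165 + 43·(472 − 2·165) = 43·472 − 123·165 = 43·472 − 123·(637 − 1·472) = −123·637 + 166·472. So 472·166 + 637·(-123) = 1.
Times 1601: 472·265766 + 637·(-196923) = 1601, so (265766, -196923) solves it.
Subtracting 417·637 from m and adding 417·472 to n gives the tidier solution (137, -99).
Indeed 472·137 + 637·(-99) = 64664 − 63063 = 1601.

m = 137, n = -99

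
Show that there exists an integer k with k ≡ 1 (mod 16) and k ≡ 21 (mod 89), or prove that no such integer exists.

gcd(16, 89) = 1, so the Chinese Remainder Theorem guarantees exactly one residue class mod 1424 satisfying both.
Any solution of the first congruence is k = 1 + 16t; substituting into the second, 16t ≡ 21 − 1 ≡ 20 (mod 89).
Since 16·39 = 624 = 7·89 + 1, the inverse of 16 mod 89 is 39.
Therefore t ≡ 39·20 = 780 ≡ 68 (mod 89).
With t = 68: k = 1 + 16·68 = 1089.
Check: 1089 mod 16 = 1, 1089 mod 89 = 21. ✓

k = 1089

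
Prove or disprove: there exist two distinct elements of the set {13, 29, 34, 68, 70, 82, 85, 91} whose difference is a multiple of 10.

Two integers differ by a multiple of 10 exactly when they have the same residue mod 10. The residues are 13↦3, 29↦9, 34↦4, 68↦8, 70↦0, 82↦2, 85↦5, 91↦1.
These 8 residues are pairwise different, hence no difference of two elements is divisible by 10.

No, no such pair exists.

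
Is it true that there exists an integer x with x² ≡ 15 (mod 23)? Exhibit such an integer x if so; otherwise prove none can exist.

Apply Euler's criterion with the prime 23: 15 is a quadratic residue iff 15^11 ≡ 1 (mod 23), and a non-residue iff it is ≡ −1.
Squaring successively (mod 23): 15^2 = 225 ≡ 18; 15^4 ≡ 18² = 324 ≡ 2; 15^8 ≡ 2² = 4 ≡ 4.
Since 11 = 8 + 2 + 1, 15^11 ≡ 4 · 18 · 15; multiplying out mod 23: 4·18 = 72 ≡ 3, then 3·15 = 45 ≡ 22. Thus 15^11 ≡ 22 ≡ −1 (mod 23).
By Euler's criterion 15 is a quadratic non-residue mod 23: no x satisfies x² ≡ 15 (mod 23).

There is no such integer.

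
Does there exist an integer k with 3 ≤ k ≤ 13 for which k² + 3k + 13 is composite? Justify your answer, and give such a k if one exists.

k = 9

At k = 9: 9² + 3·9 + 13 = 121 = 11·11, which is composite.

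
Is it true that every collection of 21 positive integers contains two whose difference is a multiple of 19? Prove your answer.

True.

There are exactly 19 possible remainders on division by 19.
Placing 21 integers into 19 classes, some class receives at least two — say a and b.
Their difference a − b is then a multiple of 19.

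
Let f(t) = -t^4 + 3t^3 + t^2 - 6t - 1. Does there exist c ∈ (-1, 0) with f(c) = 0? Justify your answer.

Such a root exists.

f(-1) = 2 and f(0) = -1, which have opposite signs.
f is continuous everywhere (it is a polynomial), in particular on [-1, 0].
By the Intermediate Value Theorem, f takes the value 0 somewhere in the open interval.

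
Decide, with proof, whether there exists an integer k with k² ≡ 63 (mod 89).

89 is prime, so by Euler's criterion 63 is a square mod 89 iff 63^((89−1)/2) = 63^44 ≡ 1 (mod 89).
Repeated squaring mod 89: 63^2 = 3969 ≡ 53; 63^4 ≡ 53² = 2809 ≡ 50; 63^8 ≡ 50² = 2500 ≡ 8; 63^16 ≡ 8² = 64 ≡ 64; 63^32 ≡ 64² = 4096 ≡ 2.
Since 44 = 32 + 8 + 4, 63^44 ≡ 2 · 8 · 50; multiplying out mod 89: 2·8 = 16 ≡ 16, then 16·50 = 800 ≡ 88. Thus 63^44 ≡ 88 ≡ −1 (mod 89).
The value −1 means 63 is a non-residue modulo 89, so k² ≡ 63 (mod 89) is impossible.

No such integer exists.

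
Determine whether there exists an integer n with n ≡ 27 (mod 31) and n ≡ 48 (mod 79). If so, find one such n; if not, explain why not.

n = 1391

Since 31 and 79 share no common factor, CRT says the pair of congruences has a solution (unique mod 2449).
Any solution of the first congruence is n = 27 + 31t; substituting into the second, 31t ≡ 48 − 27 ≡ 21 (mod 79).
Invert 31 mod 79 by the Euclidean algorithm: 79 = 2·31 + 17, 31 = 1·17 + 14, 17 = 1·14 + 3, 14 = 4·3 + 2, 3 = 1·2 + 1, 2 = 2·1 + 0; back-substituting, 1 = 3 − 1·2 = 3 − (14 − 4·3) = −14 + 5·3 = −14 + 5·(17 − 1·14) = 5·17 − 6·14 = 5·17 − 6·(31 − 1·17) = −6·31 + 11·17 = −6·31 + 11·(79 − 2·31) = 11·79 − 28·31. Hence 31·(-28) ≡ 1, so 31⁻¹ ≡ -28 ≡ 51 (mod 79).
Therefore t ≡ 51·21 = 1071 ≡ 44 (mod 79).
With t = 44: n = 27 + 31·44 = 1391.
Indeed 1391 ≡ 27 (mod 31) and 1391 ≡ 48 (mod 79).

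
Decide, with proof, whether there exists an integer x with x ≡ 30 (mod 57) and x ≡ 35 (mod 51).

Reduce both congruences modulo 3, which divides 57 and 51: they say x ≡ 30 (mod 3) and x ≡ 35 (mod 3).
However 30 ≡ 0 and 35 ≡ 2 (mod 3), and 0 ≠ 2.
So no integer satisfies both congruences.

No such integer exists.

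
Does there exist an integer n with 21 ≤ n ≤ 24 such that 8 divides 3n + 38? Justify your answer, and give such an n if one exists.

At n = 22 we get 3·22 + 38 = 104, and 104 = 8·13.

n = 22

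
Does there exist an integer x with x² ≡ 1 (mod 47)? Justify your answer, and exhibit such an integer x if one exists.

x = 1

Take x = 1. Then 1² = 1, and since 0 ≤ 1 < 47 this is already reduced: 1² ≡ 1 (mod 47).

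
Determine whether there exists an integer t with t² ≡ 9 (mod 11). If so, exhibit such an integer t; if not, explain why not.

t = 3

Take t = 3. Then 3² = 9, and since 0 ≤ 9 < 11 this is already reduced: 3² ≡ 9 (mod 11).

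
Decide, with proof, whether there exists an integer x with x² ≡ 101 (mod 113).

Apply Euler's criterion with the prime 113: 101 is a quadratic residue iff 101^56 ≡ 1 (mod 113), and a non-residue iff it is ≡ −1.
Repeated squaring mod 113: 101^2 = 10201 ≡ 31; 101^4 ≡ 31² = 961 ≡ 57; 101^8 ≡ 57² = 3249 ≡ 85; 101^16 ≡ 85² = 7225 ≡ 106; 101^32 ≡ 106² = 11236 ≡ 49.
Since 56 = 32 + 16 + 8, 101^56 ≡ 49 · 106 · 85; multiplying out mod 113: 49·106 = 5194 ≡ 109, then 109·85 = 9265 ≡ 112. Thus 101^56 ≡ 112 ≡ −1 (mod 113).
The value −1 means 101 is a non-residue modulo 113, so x² ≡ 101 (mod 113) is impossible.

No, no such integer exists.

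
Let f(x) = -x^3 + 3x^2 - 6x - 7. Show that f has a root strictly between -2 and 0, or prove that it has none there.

f(-2) = 25 and f(0) = -7, which have opposite signs.
Since f is a polynomial it is continuous on [-2, 0].
By the Intermediate Value Theorem f must vanish at some point of (-2, 0).

Yes, f has a root in the interval.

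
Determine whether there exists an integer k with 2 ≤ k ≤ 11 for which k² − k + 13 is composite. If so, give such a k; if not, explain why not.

At k = 11: 11² − 11 + 13 = 123 = 3·41, which is composite.

k = 11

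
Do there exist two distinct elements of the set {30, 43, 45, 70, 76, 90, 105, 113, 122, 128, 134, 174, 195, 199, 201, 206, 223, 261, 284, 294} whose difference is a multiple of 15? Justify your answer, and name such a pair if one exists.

The pair (30, 45) works.

Both 30 and 45 leave remainder 0 on division by 15; their difference 15 = 1·15 is a multiple of 15.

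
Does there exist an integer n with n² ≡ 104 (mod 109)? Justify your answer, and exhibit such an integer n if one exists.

Take n = 70. Then 70² = 4900 = 44·109 + 104, so 70² ≡ 104 (mod 109).

n = 70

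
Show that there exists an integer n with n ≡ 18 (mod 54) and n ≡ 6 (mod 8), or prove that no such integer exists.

Here gcd(54, 8) = 2, and both 18 and 6 leave remainder 0 mod 2, so the system is consistent.
Step through n = 18, 18 + 54, 18 + 2·54, …: the values 18, 72, 126 reduce mod 8 to 2, 0, 6. The value 126 hits 6.
Verify: 126 = 2·54 + 18 and 126 = 15·8 + 6. ✓

n = 126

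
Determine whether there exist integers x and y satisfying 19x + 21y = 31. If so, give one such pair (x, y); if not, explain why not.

Since gcd(19, 21) = 1, every integer is an integer combination of 19 and 21.
Run the Euclidean algorithm on 21 and 19: 21 = 1·19 + 2, 19 = 9·2 + 1, 2 = 2·1 + 0.
Back-substituting, 1 = 19 − 9·2 = 19 − 9·(21 − 1·19) = −9·21 + 10·19; that is, 19·10 + 21·(-9) = 1.
Scaling by 31 gives the particular solution (x, y) = (310, -279).
Subtracting 14·21 from x and adding 14·19 to y gives the tidier solution (16, -13).
Indeed 19·16 + 21·(-13) = 304 − 273 = 31.

x = 16, y = -13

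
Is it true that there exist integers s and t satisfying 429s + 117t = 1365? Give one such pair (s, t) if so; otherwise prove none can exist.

Every value of 429s + 117t is a multiple of gcd(429, 117) = 39; since 39 ∣ 1365, solutions exist.
Dividing through by 39 reduces the equation to 11s + 3t = 35.
Run the Euclidean algorithm on 11 and 3: 11 = 3·3 + 2, 3 = 1·2 + 1, 2 = 2·1 + 0.
Working back up the chain: 1 = 3 − 1·2 = 3 − (11 − 3·3) = −11 + 4·3. So 11·(-1) + 3·4 = 1.
Multiplying through by 35: s = (-1)·35 = -35, t = 4·35 = 140 is a solution.
The general solution is s = -35 + 3k, t = 140 − 11k; taking k = 12 gives the smaller pair s = 1, t = 8.
Indeed 429·1 + 117·8 = 429 + 936 = 1365.

s = 1, t = 8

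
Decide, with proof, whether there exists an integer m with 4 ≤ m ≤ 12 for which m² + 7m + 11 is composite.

At m = 9: 9² + 7·9 + 11 = 155 = 5·31, which is composite.

m = 9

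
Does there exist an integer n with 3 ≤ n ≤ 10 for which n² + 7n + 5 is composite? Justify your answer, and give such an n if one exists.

n = 3

At n = 3: 3² + 7·3 + 5 = 35 = 5·7, which is composite.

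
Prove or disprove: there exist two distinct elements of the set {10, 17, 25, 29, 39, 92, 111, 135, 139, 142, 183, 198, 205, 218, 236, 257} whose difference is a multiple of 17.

Residues mod 17: 10↦10, 17↦0, 25↦8, 29↦12, 39↦5, 92↦7, 111↦9, 135↦16, 139↦3, 142↦6, 183↦13, 198↦11, 205↦1, 218↦14, 236↦15, 257↦2.
These 16 residues are pairwise different, hence no difference of two elements is divisible by 17.

No such pair exists.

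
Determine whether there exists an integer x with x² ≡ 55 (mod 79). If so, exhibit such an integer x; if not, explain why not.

x = 23 works: 23² = 529, and 529 − 55 = 474 = 6·79.

x = 23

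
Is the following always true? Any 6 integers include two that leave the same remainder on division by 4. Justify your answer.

Partition the integers by their residue mod 4; there are 4 classes.
Since 6 > 4, two of the 6 integers must share a residue class by the pigeonhole principle; call them a and b.
That is, a and b leave the same remainder on division by 4, as claimed.

Yes, this is always true.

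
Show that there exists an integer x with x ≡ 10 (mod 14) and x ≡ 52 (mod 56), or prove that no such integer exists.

x = 52

Here gcd(14, 56) = 14, and both 10 and 52 leave remainder 10 mod 14, so the system is consistent.
List candidates x ≡ 10 (mod 14): 10, 24, 38, 52. Modulo 56 these are 10, 24, 38, 52; 52 gives 52 as required.
Check: 52 mod 14 = 10, 52 mod 56 = 52. ✓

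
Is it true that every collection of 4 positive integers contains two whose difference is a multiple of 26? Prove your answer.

Take the 4 consecutive integers 54, 55, 56, 57: their residues mod 26 are all distinct because 4 ≤ 26.
No two share a residue, so no pair has difference divisible by 26; the claim fails for this set.

No; for instance {54, 55, 56, 57} is a counterexample.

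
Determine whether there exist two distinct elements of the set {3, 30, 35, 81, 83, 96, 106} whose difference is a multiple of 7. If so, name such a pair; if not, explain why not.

No such pair exists.

Residues mod 7: 3↦3, 30↦2, 35↦0, 81↦4, 83↦6, 96↦5, 106↦1.
All 7 residues are distinct, so no two elements differ by a multiple of 7.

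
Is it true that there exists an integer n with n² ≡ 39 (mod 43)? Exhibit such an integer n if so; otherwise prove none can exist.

There is no such integer.

43 is prime, so by Euler's criterion 39 is a square mod 43 iff 39^((43−1)/2) = 39^21 ≡ 1 (mod 43).
Repeated squaring mod 43: 39^2 = 1521 ≡ 16; 39^4 ≡ 16² = 256 ≡ 41; 39^8 ≡ 41² = 1681 ≡ 4; 39^16 ≡ 4² = 16 ≡ 16.
Since 21 = 16 + 4 + 1, 39^21 ≡ 16 · 41 · 39; multiplying out mod 43: 16·41 = 656 ≡ 11, then 11·39 = 429 ≡ 42. Thus 39^21 ≡ 42 ≡ −1 (mod 43).
The value −1 means 39 is a non-residue modulo 43, so n² ≡ 39 (mod 43) is impossible.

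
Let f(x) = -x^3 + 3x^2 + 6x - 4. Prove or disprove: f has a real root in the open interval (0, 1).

Such a root exists.

f(0) = -4 and f(1) = 4, which have opposite signs.
f is continuous everywhere (it is a polynomial), in particular on [0, 1].
By the Intermediate Value Theorem f must vanish at some point of (0, 1).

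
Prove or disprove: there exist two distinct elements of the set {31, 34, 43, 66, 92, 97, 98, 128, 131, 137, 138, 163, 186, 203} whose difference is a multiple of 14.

No such pair exists.

Reduce each element modulo 14: 31↦3, 34↦6, 43↦1, 66↦10, 92↦8, 97↦13, 98↦0, 128↦2, 131↦5, 137↦11, 138↦12, 163↦9, 186↦4, 203↦7.
These 14 residues are pairwise different, hence no difference of two elements is divisible by 14.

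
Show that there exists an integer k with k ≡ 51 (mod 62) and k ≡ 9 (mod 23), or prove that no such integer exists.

The moduli 62 and 23 are coprime, so by the Chinese Remainder Theorem a unique solution modulo 1426 exists.
Any solution of the first congruence is k = 51 + 62t; substituting into the second, 62t ≡ 9 − 51 ≡ 4 (mod 23).
62 ≡ 16 (mod 23), so this reads 16t ≡ 4 (mod 23). Since 16·13 = 208 = 9·23 + 1, the inverse of 16 mod 23 is 13.
Therefore t ≡ 13·4 = 52 ≡ 6 (mod 23).
With t = 6: k = 51 + 62·6 = 423.
Indeed 423 ≡ 51 (mod 62) and 423 ≡ 9 (mod 23).

k = 423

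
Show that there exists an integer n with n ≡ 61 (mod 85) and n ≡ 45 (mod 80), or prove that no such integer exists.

gcd(85, 80) = 5. If n ≡ 61 (mod 85) and n ≡ 45 (mod 80), then n ≡ 61 (mod 5) and n ≡ 45 (mod 5).
But 61 mod 5 = 1 while 45 mod 5 = 0, a contradiction.
So no integer satisfies both congruences.

No such integer exists.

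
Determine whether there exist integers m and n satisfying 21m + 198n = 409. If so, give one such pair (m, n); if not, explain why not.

There are no such integers.

gcd(21, 198) = 3, so every integer of the form 21m + 198n is a multiple of 3.
But 409 is not a multiple of 3 (it leaves remainder 1).
So the equation is unsolvable over ℤ.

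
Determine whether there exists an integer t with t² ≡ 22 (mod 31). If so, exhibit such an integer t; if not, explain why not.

Apply Euler's criterion with the prime 31: 22 is a quadratic residue iff 22^15 ≡ 1 (mod 31), and a non-residue iff it is ≡ −1.
Squaring successively (mod 31): 22^2 = 484 ≡ 19; 22^4 ≡ 19² = 361 ≡ 20; 22^8 ≡ 20² = 400 ≡ 28.
Since 15 = 8 + 4 + 2 + 1, 22^15 ≡ 28 · 20 · 19 · 22; multiplying out mod 31: 28·20 = 560 ≡ 2, then 2·19 = 38 ≡ 7, then 7·22 = 154 ≡ 30. Thus 22^15 ≡ 30 ≡ −1 (mod 31).
The value −1 means 22 is a non-residue modulo 31, so t² ≡ 22 (mod 31) is impossible.

No, no such integer exists.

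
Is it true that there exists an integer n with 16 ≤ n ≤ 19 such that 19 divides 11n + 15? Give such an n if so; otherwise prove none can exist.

There is no such integer n in that range.

For n = 16, 17, 18, 19 the values of 11n + 15 modulo 19 are 1, 12, 4, 15 respectively.
None is 0, so 19 never divides 11n + 15 on this range.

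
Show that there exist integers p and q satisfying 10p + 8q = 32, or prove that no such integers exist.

p = 0, q = 4

gcd(10, 8) = 2, and 2 divides 32, so integer solutions exist.
Dividing through by 2 reduces the equation to 5p + 4q = 16.
Euclidean algorithm: 5 = 1·4 + 1, 4 = 4·1 + 0.
Working back up the chain: 1 = 5 − 1·4. So 5·1 + 4·(-1) = 1.
Scaling by 16 gives the particular solution (p, q) = (16, -16).
The general solution is p = 16 + 4k, q = -16 − 5k; taking k = -4 gives the smaller pair p = 0, q = 4.
Check: 10·0 + 8·4 = 0 + 32 = 32. ✓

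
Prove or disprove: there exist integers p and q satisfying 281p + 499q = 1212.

p = 86, q = -46

Since gcd(281, 499) = 1, every integer is an integer combination of 281 and 499.
Euclidean algorithm: 499 = 1·281 + 218, 281 = 1·218 + 63, 218 = 3·63 + 29, 63 = 2·29 + 5, 29 = 5·5 + 4, 5 = 1·4 + 1, 4 = 4·1 + 0.
Back-substituting, 1 = 5 − 1·4 = 5 − (29 − 5·5) = −29 + 6·5 = −29 + 6·(63 − 2·29) = 6·63 − 13·29 = 6·63 − 13·(218 − 3·63) = −13·218 + 45·63 = −13·218 + 45·(281 − 1·218) = 45·281 − 58·218 = 45·281 − 58·(499 − 1·281) = −58·499 + 103·281; that is, 281·103 + 499·(-58) = 1.
Times 1212: 281·124836 + 499·(-70296) = 1212, so (124836, -70296) solves it.
Subtracting 250·499 from p and adding 250·281 to q gives the tidier solution (86, -46).
Indeed 281·86 + 499·(-46) = 24166 − 22954 = 1212.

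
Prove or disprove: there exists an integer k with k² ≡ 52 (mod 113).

k = 39

k = 39 works: 39² = 1521, and 1521 − 52 = 1469 = 13·113.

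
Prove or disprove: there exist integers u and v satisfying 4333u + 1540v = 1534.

No, no such integers exist.

gcd(4333, 1540) = 7, so every integer of the form 4333u + 1540v is a multiple of 7.
But 1534 = 7·219 + 1, so 7 ∤ 1534.
So the equation is unsolvable over ℤ.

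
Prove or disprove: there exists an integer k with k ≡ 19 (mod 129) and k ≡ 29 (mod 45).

gcd(129, 45) = 3. If k ≡ 19 (mod 129) and k ≡ 29 (mod 45), then k ≡ 19 (mod 3) and k ≡ 29 (mod 3).
But 19 mod 3 = 1 while 29 mod 3 = 2, a contradiction.
Hence the system has no solution.

No such integer exists.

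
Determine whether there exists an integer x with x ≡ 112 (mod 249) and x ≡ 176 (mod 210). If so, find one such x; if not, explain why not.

gcd(249, 210) = 3. If x ≡ 112 (mod 249) and x ≡ 176 (mod 210), then x ≡ 112 (mod 3) and x ≡ 176 (mod 3).
However 112 ≡ 1 and 176 ≡ 2 (mod 3), and 1 ≠ 2.
Therefore no such x exists.

No such integer exists.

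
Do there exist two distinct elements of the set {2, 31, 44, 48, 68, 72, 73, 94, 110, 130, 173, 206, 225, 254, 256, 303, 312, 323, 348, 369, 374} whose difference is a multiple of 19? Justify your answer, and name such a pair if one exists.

2 and 173 are such a pair.

Both 2 and 173 leave remainder 2 on division by 19; their difference 171 = 9·19 is a multiple of 19.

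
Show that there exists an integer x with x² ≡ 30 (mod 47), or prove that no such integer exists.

There is no such integer.

Apply Euler's criterion with the prime 47: 30 is a quadratic residue iff 30^23 ≡ 1 (mod 47), and a non-residue iff it is ≡ −1.
Squaring successively (mod 47): 30^2 = 900 ≡ 7; 30^4 ≡ 7² = 49 ≡ 2; 30^8 ≡ 2² = 4 ≡ 4; 30^16 ≡ 4² = 16 ≡ 16.
Since 23 = 16 + 4 + 2 + 1, 30^23 ≡ 16 · 2 · 7 · 30; multiplying out mod 47: 16·2 = 32 ≡ 32, then 32·7 = 224 ≡ 36, then 36·30 = 1080 ≡ 46. Thus 30^23 ≡ 46 ≡ −1 (mod 47).
The value −1 means 30 is a non-residue modulo 47, so x² ≡ 30 (mod 47) is impossible.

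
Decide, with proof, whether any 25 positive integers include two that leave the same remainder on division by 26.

No; for instance {18, 19, 20, 21, 22, 23, 24, 25, 26, 27, 28, 29, 30, 31, 32, 33, 34, 35, 36, 37, 38, 39, 40, 41, 42} is a counterexample.

Consider the 25 integers 18, 19, …, 42. They lie in distinct residue classes modulo 26, since 25 ≤ 26.
So no two of them leave the same remainder on division by 26; the claim fails for this set.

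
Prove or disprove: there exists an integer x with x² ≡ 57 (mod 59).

x = 36

x = 36 works: 36² = 1296, and 1296 − 57 = 1239 = 21·59.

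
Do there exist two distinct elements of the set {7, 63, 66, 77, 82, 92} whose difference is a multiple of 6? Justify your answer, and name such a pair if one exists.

Residues mod 6: 7↦1, 63↦3, 66↦0, 77↦5, 82↦4, 92↦2.
No residue repeats among the 6 elements, so no pair has difference ≡ 0 (mod 6).

There is no such pair.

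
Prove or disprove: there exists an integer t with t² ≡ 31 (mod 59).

Apply Euler's criterion with the prime 59: 31 is a quadratic residue iff 31^29 ≡ 1 (mod 59), and a non-residue iff it is ≡ −1.
Repeated squaring mod 59: 31^2 = 961 ≡ 17; 31^4 ≡ 17² = 289 ≡ 53; 31^8 ≡ 53² = 2809 ≡ 36; 31^16 ≡ 36² = 1296 ≡ 57.
Since 29 = 16 + 8 + 4 + 1, 31^29 ≡ 57 · 36 · 53 · 31; multiplying out mod 59: 57·36 = 2052 ≡ 46, then 46·53 = 2438 ≡ 19, then 19·31 = 589 ≡ 58. Thus 31^29 ≡ 58 ≡ −1 (mod 59).
By Euler's criterion 31 is a quadratic non-residue mod 59: no t satisfies t² ≡ 31 (mod 59).

No, no such integer exists.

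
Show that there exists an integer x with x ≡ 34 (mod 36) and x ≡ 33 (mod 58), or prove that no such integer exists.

No, no such integer exists.

Reduce both congruences modulo 2, which divides 36 and 58: they say x ≡ 34 (mod 2) and x ≡ 33 (mod 2).
However 34 ≡ 0 and 33 ≡ 1 (mod 2), and 0 ≠ 1.
So no integer satisfies both congruences.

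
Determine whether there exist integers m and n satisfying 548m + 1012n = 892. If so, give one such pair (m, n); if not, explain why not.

Every value of 548m + 1012n is a multiple of gcd(548, 1012) = 4; since 4 ∣ 892, solutions exist.
Dividing through by 4 reduces the equation to 137m + 253n = 223.
Dividing repeatedly: 253 = 1·137 + 116, 137 = 1·116 + 21, 116 = 5·21 + 11, 21 = 1·11 + 10, 11 = 1·10 + 1, 10 = 10·1 + 0.
Working back up the chain: 1 = 11 − 1·10 = 11 − (21 − 1·11) = −21 + 2·11 = −21 + 2·(116 − 5·21) = 2·116 − 11·21 = 2·116 − 11·(137 − 1·116) = −11·137 + 13·116 = −11·137 + 13·(253 − 1·137) = 13·253 − 24·137. So 137·(-24) + 253·13 = 1.
Multiplying through by 223: m = (-24)·223 = -5352, n = 13·223 = 2899 is a solution.
The general solution is m = -5352 + 253k, n = 2899 − 137k; taking k = 22 gives the smaller pair m = 214, n = -115.
Check: 548·214 + 1012·(-115) = 117272 − 116380 = 892. ✓

m = 214, n = -115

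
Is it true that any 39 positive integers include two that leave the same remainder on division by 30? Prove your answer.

Partition the integers by their residue mod 30; there are 30 classes.
Since 39 > 30, two of the 39 integers must share a residue class by the pigeonhole principle; call them a and b.
So a and b have equal remainders mod 30, which is exactly what was to be shown.

True.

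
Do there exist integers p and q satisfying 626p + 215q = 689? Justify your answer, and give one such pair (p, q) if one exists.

626 and 215 are coprime, so 626p + 215q ranges over all of ℤ.
Euclidean algorithm: 626 = 2·215 + 196, 215 = 1·196 + 19, 196 = 10·19 + 6, 19 = 3·6 + 1, 6 = 6·1 + 0.
Back-substituting, 1 = 19 − 3·6 = 19 − 3·(196 − 10·19) = −3·196 + 31·19 = −3·196 + 31·(215 − 1·196) = 31·215 − 34·196 = 31·215 − 34·(626 − 2·215) = −34·626 + 99·215; that is, 626·(-34) + 215·99 = 1.
Multiplying through by 689: p = (-34)·689 = -23426, q = 99·689 = 68211 is a solution.
Shifting by a multiple of (215, −626) keeps it a solution: p = -23426 + 109·215 = 9, q = 68211 − 109·626 = -23.
Indeed 626·9 + 215·(-23) = 5634 − 4945 = 689.

p = 9, q = -23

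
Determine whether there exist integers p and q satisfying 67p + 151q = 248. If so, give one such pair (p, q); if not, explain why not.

p = 33, q = -13

67 and 151 are coprime, so 67p + 151q ranges over all of ℤ.
Euclidean algorithm: 151 = 2·67 + 17, 67 = 3·17 + 16, 17 = 1·16 + 1, 16 = 16·1 + 0.
Working back up the chain: 1 = 17 − 1·16 = 17 − (67 − 3·17) = −67 + 4·17 = −67 + 4·(151 − 2·67) = 4·151 − 9·67. So 67·(-9) + 151·4 = 1.
Times 248: 67·(-2232) + 151·992 = 248, so (-2232, 992) solves it.
Adding 15·151 to p and subtracting 15·67 from q gives the tidier solution (33, -13).
Indeed 67·33 + 151·(-13) = 2211 − 1963 = 248.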